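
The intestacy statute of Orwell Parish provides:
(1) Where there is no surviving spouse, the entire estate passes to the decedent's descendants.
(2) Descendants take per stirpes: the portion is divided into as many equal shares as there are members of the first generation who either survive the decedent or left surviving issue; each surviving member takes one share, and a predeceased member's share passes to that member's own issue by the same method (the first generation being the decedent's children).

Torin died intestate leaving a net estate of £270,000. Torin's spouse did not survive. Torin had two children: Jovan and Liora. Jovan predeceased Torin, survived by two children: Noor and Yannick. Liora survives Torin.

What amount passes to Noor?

Noor receives £67,500.

The entire £270,000 passes to the descendants.
That amount (£270,000) is divided into 2 shares of £135,000: Liora takes £135,000; Jovan's £135,000 share passes to Jovan's issue.
Jovan's share (£135,000) is divided into 2 shares of £67,500: Noor and Yannick each take £67,500.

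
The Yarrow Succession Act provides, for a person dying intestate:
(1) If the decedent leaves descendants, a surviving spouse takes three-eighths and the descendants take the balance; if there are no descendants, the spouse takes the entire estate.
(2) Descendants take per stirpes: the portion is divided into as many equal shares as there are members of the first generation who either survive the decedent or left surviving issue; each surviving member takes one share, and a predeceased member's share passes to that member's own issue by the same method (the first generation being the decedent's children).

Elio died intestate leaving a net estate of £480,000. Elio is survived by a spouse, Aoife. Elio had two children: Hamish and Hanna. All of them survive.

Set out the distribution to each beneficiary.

Aoife takes three-eighths of £480,000 = £180,000. The remaining £300,000 passes to the descendants.
The descendants' portion (£300,000) is divided into 2 shares of £150,000: Hamish and Hanna each take £150,000.

Aoife: £180,000; Hamish: £150,000; Hanna: £150,000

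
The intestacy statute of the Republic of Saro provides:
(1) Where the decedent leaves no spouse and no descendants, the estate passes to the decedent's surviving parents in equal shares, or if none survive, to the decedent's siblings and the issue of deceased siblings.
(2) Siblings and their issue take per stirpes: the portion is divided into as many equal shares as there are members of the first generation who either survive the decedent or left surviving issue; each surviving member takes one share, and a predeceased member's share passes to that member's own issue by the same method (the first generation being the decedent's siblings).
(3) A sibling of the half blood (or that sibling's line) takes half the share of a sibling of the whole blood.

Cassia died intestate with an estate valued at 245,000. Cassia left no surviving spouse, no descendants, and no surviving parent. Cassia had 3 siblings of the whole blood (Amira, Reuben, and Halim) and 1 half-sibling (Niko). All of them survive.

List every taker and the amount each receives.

The entire 245,000 passes to the siblings and their issue.
Counting each half-blood sibling's line as half a unit, there are 7/2 units in 245,000, so one unit is 70,000. Whole-blood lines (Amira, Reuben, and Halim) take 70,000 each; half-blood lines (Niko) take 35,000 each.

Amira: 70,000; Reuben: 70,000; Halim: 70,000; Niko: 35,000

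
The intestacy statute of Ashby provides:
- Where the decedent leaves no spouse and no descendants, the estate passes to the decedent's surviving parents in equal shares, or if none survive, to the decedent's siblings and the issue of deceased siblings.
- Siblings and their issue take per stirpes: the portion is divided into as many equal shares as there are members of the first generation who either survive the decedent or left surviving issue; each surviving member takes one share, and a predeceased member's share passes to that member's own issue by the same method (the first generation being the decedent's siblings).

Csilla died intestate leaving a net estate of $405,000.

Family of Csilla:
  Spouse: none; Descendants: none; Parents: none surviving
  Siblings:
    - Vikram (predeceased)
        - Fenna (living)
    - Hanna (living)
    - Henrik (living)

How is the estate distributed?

The entire $405,000 passes to the siblings and their issue.
That amount ($405,000) is divided into 3 shares of $135,000: Hanna and Henrik each take $135,000; Vikram's $135,000 share passes to Vikram's issue.
Vikram's share ($135,000) passes entirely to Fenna.

Fenna: $135,000; Hanna: $135,000; Henrik: $135,000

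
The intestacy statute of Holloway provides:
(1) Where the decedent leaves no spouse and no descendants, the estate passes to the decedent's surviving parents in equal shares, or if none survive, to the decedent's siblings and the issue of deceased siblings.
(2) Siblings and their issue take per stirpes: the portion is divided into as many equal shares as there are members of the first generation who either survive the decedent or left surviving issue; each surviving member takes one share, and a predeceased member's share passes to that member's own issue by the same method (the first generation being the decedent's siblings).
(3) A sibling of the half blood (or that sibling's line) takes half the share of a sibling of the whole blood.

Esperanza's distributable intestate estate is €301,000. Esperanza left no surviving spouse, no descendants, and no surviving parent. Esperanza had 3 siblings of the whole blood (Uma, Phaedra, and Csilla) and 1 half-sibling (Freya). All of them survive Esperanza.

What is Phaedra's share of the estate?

The entire €301,000 passes to the siblings and their issue.
Counting each half-blood sibling's line as half a unit, there are 7/2 units in €301,000, so one unit is €86,000. Whole-blood lines (Uma, Phaedra, and Csilla) take €86,000 each; half-blood lines (Freya) take €43,000 each.

Phaedra receives €86,000.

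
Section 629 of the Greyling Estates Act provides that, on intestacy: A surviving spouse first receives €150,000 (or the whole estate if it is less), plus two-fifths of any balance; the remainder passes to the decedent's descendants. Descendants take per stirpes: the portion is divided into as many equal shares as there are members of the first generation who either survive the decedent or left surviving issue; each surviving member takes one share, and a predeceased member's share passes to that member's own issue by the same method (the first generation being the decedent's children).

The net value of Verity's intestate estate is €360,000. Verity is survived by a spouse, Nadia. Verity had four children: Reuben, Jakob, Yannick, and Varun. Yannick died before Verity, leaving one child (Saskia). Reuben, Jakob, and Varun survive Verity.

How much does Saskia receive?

Saskia receives €31,500.

Nadia first takes €150,000, leaving a balance of €210,000. Nadia then takes two-fifths of the balance (€84,000), for a total of €234,000. The remaining €126,000 passes to the descendants.
The descendants' portion (€126,000) is divided into 4 shares of €31,500: Reuben, Jakob, and Varun each take €31,500; Yannick's €31,500 share passes to Yannick's issue.
Yannick's share (€31,500) passes entirely to Saskia.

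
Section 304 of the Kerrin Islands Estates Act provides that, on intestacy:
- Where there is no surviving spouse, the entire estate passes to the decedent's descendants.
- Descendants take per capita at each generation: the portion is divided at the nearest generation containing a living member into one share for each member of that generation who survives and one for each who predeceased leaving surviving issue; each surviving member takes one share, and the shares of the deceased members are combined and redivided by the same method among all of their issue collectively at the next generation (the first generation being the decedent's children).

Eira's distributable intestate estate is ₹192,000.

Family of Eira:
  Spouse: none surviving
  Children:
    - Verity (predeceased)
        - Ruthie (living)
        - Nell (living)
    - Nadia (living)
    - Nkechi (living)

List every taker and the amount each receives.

Ruthie: ₹32,000; Nell: ₹32,000; Nadia: ₹64,000; Nkechi: ₹64,000

The entire ₹192,000 passes to the descendants.
That amount (₹192,000) is divided at the children's generation into 3 shares of ₹64,000. Nadia and Nkechi each take ₹64,000. The remaining share for the deceased Verity (₹64,000) is carried to the next generation.
That pool (₹64,000) is divided at the grandchildren's generation equally among Ruthie and Nell: ₹32,000 each.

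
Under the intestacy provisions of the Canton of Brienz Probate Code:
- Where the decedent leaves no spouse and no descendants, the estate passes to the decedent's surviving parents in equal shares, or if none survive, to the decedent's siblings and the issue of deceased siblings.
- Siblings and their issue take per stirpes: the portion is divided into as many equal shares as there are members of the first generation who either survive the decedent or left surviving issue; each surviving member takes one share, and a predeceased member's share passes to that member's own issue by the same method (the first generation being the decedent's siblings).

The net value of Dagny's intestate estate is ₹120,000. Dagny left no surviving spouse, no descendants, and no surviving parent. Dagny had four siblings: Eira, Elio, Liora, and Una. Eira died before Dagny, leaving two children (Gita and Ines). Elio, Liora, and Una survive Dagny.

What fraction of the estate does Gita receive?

Gita receives 1/8 of the estate.

The entire ₹120,000 passes to the siblings and their issue.
That amount (₹120,000) is divided into 4 shares of ₹30,000: Elio, Liora, and Una each take ₹30,000; Eira's ₹30,000 share passes to Eira's issue.
Eira's share (₹30,000) is divided into 2 shares of ₹15,000: Gita and Ines each take ₹15,000.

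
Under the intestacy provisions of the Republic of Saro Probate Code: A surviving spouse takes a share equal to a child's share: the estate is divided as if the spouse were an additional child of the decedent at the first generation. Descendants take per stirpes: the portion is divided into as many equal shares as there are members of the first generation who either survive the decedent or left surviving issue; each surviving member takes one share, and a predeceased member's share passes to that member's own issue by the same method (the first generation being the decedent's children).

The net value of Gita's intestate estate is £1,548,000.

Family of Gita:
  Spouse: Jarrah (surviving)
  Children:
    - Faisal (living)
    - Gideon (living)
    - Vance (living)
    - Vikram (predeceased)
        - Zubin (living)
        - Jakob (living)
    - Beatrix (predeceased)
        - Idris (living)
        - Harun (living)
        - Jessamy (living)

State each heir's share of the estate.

The spouse counts as an additional share at the children's level, so there are 6 primary shares of £258,000. Jarrah takes one such share (£258,000).
The children's combined portion (£1,290,000) is divided into 5 shares of £258,000: Faisal, Gideon, and Vance each take £258,000; Vikram's £258,000 share passes to Vikram's issue; Beatrix's £258,000 share passes to Beatrix's issue.
Vikram's share (£258,000) is divided into 2 shares of £129,000: Zubin and Jakob each take £129,000.
Beatrix's share (£258,000) is divided into 3 shares of £86,000: Idris, Harun, and Jessamy each take £86,000.

Jarrah: £258,000; Faisal: £258,000; Gideon: £258,000; Vance: £258,000; Zubin: £129,000; Jakob: £129,000; Idris: £86,000; Harun: £86,000; Jessamy: £86,000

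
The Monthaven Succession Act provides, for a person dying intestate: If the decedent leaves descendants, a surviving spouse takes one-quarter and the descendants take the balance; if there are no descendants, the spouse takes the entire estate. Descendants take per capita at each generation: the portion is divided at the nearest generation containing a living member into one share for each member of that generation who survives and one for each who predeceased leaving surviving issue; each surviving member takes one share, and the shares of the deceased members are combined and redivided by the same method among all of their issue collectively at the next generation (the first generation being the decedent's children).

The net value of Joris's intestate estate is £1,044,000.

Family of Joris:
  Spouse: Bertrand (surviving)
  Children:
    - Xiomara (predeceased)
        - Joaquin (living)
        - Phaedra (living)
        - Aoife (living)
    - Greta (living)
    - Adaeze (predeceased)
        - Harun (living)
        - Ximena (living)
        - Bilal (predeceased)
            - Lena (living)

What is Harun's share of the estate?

Harun receives £87,000.

Bertrand takes one-quarter of £1,044,000 = £261,000. The remaining £783,000 passes to the descendants.
The descendants' portion (£783,000) is divided at the children's generation into 3 shares of £261,000. Greta takes £261,000. The 2 shares of the deceased (Xiomara and Adaeze) are combined into a pool of £522,000.
That pool (£522,000) is divided at the grandchildren's generation into 6 shares of £87,000. Joaquin, Phaedra, Aoife, Harun, and Ximena each take £87,000. The remaining share for the deceased Bilal (£87,000) is carried to the next generation.
That pool (£87,000) passes entirely to Lena, the sole taker at the great-grandchildren's generation.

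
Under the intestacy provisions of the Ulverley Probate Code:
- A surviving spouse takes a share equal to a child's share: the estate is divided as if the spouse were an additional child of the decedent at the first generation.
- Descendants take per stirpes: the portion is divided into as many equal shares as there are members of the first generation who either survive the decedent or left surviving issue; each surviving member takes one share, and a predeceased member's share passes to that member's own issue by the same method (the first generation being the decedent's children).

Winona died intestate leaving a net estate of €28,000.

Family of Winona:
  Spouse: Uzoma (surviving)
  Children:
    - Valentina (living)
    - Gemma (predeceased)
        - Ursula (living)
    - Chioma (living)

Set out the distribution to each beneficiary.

The spouse counts as an additional share at the children's level, so there are 4 primary shares of €7,000. Uzoma takes one such share (€7,000).
The children's combined portion (€21,000) is divided into 3 shares of €7,000: Valentina and Chioma each take €7,000; Gemma's €7,000 share passes to Gemma's issue.
Gemma's share (€7,000) passes entirely to Ursula.

Uzoma: €7,000; Valentina: €7,000; Ursula: €7,000; Chioma: €7,000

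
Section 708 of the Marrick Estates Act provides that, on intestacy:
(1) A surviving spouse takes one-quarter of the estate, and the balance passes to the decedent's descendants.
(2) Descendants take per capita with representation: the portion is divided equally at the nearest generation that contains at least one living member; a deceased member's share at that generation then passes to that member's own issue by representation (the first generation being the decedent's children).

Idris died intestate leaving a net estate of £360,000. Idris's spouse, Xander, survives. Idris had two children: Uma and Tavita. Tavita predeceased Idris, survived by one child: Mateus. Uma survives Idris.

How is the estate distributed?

Xander: £90,000; Uma: £135,000; Mateus: £135,000

Xander takes one-quarter of £360,000 = £90,000. The remaining £270,000 passes to the descendants.
The descendants' portion (£270,000) is divided into 2 shares of £135,000: Uma takes £135,000; Tavita's £135,000 share passes to Tavita's issue.
Tavita's share (£135,000) passes entirely to Mateus.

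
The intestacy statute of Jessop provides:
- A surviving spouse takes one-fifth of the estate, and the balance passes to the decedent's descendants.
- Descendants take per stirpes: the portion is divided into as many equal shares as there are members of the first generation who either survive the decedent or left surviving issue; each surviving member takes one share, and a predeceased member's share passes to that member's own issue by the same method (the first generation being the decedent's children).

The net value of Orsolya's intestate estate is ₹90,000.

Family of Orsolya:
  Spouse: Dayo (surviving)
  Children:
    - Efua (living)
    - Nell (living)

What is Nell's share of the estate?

Dayo takes one-fifth of ₹90,000 = ₹18,000. The remaining ₹72,000 passes to the descendants.
The descendants' portion (₹72,000) is divided into 2 shares of ₹36,000: Efua and Nell each take ₹36,000.

Nell receives ₹36,000.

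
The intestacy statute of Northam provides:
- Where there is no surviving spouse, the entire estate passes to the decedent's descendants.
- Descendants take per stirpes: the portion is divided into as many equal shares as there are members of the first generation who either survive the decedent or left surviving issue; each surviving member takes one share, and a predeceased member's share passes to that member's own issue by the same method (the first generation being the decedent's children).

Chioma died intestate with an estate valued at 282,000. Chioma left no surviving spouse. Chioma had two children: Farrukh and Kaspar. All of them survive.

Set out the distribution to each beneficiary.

The entire 282,000 passes to the descendants.
That amount (282,000) is divided into 2 shares of 141,000: Farrukh and Kaspar each take 141,000.

Farrukh: 141,000; Kaspar: 141,000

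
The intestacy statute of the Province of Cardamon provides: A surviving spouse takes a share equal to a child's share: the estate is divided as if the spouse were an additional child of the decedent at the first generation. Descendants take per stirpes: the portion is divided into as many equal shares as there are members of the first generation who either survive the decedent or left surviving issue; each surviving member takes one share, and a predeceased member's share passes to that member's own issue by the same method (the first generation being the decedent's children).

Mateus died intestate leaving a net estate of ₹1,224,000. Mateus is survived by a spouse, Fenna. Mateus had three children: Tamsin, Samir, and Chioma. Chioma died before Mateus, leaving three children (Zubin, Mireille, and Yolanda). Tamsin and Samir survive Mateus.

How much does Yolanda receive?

Yolanda receives ₹102,000.

The spouse counts as an additional share at the children's level, so there are 4 primary shares of ₹306,000. Fenna takes one such share (₹306,000).
The children's combined portion (₹918,000) is divided into 3 shares of ₹306,000: Tamsin and Samir each take ₹306,000; Chioma's ₹306,000 share passes to Chioma's issue.
Chioma's share (₹306,000) is divided into 3 shares of ₹102,000: Zubin, Mireille, and Yolanda each take ₹102,000.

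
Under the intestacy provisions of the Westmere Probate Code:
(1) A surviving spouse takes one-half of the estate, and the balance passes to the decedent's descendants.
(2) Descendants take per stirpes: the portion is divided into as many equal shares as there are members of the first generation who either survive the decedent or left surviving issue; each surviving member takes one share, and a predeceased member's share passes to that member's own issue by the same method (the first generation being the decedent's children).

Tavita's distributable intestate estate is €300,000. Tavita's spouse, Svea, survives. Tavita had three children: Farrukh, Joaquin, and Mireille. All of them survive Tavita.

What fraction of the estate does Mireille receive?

Mireille receives 1/6 of the estate.

Svea takes one-half of €300,000 = €150,000. The remaining €150,000 passes to the descendants.
The descendants' portion (€150,000) is divided into 3 shares of €50,000: Farrukh, Joaquin, and Mireille each take €50,000.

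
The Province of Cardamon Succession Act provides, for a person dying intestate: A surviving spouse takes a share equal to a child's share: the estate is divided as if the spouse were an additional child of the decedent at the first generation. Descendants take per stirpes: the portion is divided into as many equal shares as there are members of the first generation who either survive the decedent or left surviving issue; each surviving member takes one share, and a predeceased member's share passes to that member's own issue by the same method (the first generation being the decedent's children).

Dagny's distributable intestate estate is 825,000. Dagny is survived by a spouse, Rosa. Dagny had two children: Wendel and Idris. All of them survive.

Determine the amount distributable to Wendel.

Wendel receives 275,000.

The spouse counts as an additional share at the children's level, so there are 3 primary shares of 275,000. Rosa takes one such share (275,000).
The children's combined portion (550,000) is divided into 2 shares of 275,000: Wendel and Idris each take 275,000.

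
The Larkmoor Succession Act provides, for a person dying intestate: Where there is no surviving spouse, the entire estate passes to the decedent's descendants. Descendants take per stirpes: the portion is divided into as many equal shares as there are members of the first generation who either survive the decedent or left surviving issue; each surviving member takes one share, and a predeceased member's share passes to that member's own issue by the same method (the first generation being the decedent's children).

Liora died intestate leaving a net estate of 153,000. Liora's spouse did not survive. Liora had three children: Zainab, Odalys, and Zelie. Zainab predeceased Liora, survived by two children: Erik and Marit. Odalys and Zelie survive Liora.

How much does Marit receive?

The entire 153,000 passes to the descendants.
That amount (153,000) is divided into 3 shares of 51,000: Odalys and Zelie each take 51,000; Zainab's 51,000 share passes to Zainab's issue.
Zainab's share (51,000) is divided into 2 shares of 25,500: Erik and Marit each take 25,500.

Marit receives 25,500.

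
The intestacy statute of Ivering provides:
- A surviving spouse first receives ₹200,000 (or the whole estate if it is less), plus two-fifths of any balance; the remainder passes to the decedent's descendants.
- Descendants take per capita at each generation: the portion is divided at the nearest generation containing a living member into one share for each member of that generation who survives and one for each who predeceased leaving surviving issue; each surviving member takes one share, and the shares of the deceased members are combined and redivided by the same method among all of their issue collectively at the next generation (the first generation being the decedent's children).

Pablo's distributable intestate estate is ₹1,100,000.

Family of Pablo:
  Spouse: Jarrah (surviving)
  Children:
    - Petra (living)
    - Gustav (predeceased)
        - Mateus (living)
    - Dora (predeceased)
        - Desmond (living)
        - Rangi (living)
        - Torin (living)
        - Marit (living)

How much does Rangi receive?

Jarrah first takes ₹200,000, leaving a balance of ₹900,000. Jarrah then takes two-fifths of the balance (₹360,000), for a total of ₹560,000. The remaining ₹540,000 passes to the descendants.
The descendants' portion (₹540,000) is divided at the children's generation into 3 shares of ₹180,000. Petra takes ₹180,000. The 2 shares of the deceased (Gustav and Dora) are combined into a pool of ₹360,000.
That pool (₹360,000) is divided at the grandchildren's generation equally among Mateus, Desmond, Rangi, Torin, and Marit: ₹72,000 each.

Rangi receives ₹72,000.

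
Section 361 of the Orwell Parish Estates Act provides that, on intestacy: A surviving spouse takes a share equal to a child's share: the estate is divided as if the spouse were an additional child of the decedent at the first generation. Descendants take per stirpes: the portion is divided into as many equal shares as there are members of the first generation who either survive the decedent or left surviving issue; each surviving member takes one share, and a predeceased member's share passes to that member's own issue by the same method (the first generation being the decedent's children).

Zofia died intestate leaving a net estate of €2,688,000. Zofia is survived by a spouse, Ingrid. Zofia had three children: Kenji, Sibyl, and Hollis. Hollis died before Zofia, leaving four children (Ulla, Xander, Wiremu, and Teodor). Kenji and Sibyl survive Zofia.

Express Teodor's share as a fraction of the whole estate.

Teodor receives 1/16 of the estate.

The spouse counts as an additional share at the children's level, so there are 4 primary shares of €672,000. Ingrid takes one such share (€672,000).
The children's combined portion (€2,016,000) is divided into 3 shares of €672,000: Kenji and Sibyl each take €672,000; Hollis's €672,000 share passes to Hollis's issue.
Hollis's share (€672,000) is divided into 4 shares of €168,000: Ulla, Xander, Wiremu, and Teodor each take €168,000.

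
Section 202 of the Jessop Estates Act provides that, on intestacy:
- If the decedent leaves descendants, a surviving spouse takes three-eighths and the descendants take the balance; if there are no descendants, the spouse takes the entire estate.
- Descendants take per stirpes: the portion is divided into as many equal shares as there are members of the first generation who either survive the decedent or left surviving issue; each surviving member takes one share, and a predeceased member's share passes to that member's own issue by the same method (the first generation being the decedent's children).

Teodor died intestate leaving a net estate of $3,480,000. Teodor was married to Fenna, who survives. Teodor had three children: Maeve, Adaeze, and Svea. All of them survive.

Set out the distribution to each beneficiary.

Fenna: $1,305,000; Maeve: $725,000; Adaeze: $725,000; Svea: $725,000

Fenna takes three-eighths of $3,480,000 = $1,305,000. The remaining $2,175,000 passes to the descendants.
The descendants' portion ($2,175,000) is divided into 3 shares of $725,000: Maeve, Adaeze, and Svea each take $725,000.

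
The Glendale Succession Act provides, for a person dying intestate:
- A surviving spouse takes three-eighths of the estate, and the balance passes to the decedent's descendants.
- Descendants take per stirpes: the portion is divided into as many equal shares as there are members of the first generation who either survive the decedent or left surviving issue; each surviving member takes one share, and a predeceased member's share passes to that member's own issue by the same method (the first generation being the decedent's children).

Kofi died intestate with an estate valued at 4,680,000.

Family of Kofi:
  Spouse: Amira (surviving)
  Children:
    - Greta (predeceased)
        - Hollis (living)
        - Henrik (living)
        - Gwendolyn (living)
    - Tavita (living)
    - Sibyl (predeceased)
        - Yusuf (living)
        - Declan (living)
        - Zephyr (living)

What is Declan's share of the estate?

Declan receives 325,000.

Amira takes three-eighths of 4,680,000 = 1,755,000. The remaining 2,925,000 passes to the descendants.
The descendants' portion (2,925,000) is divided into 3 shares of 975,000: Tavita takes 975,000; Greta's 975,000 share passes to Greta's issue; Sibyl's 975,000 share passes to Sibyl's issue.
Greta's share (975,000) is divided into 3 shares of 325,000: Hollis, Henrik, and Gwendolyn each take 325,000.
Sibyl's share (975,000) is divided into 3 shares of 325,000: Yusuf, Declan, and Zephyr each take 325,000.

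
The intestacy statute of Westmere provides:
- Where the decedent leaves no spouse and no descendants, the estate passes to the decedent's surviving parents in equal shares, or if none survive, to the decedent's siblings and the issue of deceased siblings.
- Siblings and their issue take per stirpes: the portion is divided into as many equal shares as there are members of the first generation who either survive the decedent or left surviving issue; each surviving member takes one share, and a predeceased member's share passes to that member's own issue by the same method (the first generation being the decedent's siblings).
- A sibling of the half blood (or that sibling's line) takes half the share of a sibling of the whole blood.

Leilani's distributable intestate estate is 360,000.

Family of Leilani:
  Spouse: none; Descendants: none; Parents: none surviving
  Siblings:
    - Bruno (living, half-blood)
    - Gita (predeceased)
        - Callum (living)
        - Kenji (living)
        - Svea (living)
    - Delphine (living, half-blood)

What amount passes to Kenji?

The entire 360,000 passes to the siblings and their issue.
Counting each half-blood sibling's line as half a unit, there are 2 units in 360,000, so one unit is 180,000. Whole-blood lines (Gita) take 180,000 each; half-blood lines (Bruno and Delphine) take 90,000 each.
Gita's share (180,000) is divided into 3 shares of 60,000: Callum, Kenji, and Svea each take 60,000.

Kenji receives 60,000.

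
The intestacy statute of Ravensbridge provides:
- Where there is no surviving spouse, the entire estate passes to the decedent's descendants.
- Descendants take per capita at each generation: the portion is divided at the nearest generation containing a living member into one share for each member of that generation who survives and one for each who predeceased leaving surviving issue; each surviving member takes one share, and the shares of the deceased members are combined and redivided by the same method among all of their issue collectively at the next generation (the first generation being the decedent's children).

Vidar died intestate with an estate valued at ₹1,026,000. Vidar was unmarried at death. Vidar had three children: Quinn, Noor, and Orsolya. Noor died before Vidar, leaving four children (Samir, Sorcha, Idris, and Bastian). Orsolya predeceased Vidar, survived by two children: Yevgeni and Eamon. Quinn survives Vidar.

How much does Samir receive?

Samir receives ₹114,000.

The entire ₹1,026,000 passes to the descendants.
That amount (₹1,026,000) is divided at the children's generation into 3 shares of ₹342,000. Quinn takes ₹342,000. The 2 shares of the deceased (Noor and Orsolya) are combined into a pool of ₹684,000.
That pool (₹684,000) is divided at the grandchildren's generation equally among Samir, Sorcha, Idris, Bastian, Yevgeni, and Eamon: ₹114,000 each.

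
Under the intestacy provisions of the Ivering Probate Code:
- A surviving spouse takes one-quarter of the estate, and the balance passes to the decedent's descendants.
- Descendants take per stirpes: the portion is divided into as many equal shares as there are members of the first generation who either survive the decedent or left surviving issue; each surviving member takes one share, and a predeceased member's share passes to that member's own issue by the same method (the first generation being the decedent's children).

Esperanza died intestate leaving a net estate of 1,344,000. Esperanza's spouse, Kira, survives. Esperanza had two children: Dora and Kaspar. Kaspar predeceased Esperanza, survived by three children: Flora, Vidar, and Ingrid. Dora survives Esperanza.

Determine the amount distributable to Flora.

Kira takes one-quarter of 1,344,000 = 336,000. The remaining 1,008,000 passes to the descendants.
The descendants' portion (1,008,000) is divided into 2 shares of 504,000: Dora takes 504,000; Kaspar's 504,000 share passes to Kaspar's issue.
Kaspar's share (504,000) is divided into 3 shares of 168,000: Flora, Vidar, and Ingrid each take 168,000.

Flora receives 168,000.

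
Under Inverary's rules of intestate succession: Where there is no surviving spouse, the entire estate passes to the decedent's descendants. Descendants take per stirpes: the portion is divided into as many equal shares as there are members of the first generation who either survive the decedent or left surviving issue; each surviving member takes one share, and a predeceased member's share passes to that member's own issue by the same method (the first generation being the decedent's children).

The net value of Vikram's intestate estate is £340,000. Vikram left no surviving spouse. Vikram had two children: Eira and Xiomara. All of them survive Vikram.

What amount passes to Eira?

The entire £340,000 passes to the descendants.
That amount (£340,000) is divided into 2 shares of £170,000: Eira and Xiomara each take £170,000.

Eira receives £170,000.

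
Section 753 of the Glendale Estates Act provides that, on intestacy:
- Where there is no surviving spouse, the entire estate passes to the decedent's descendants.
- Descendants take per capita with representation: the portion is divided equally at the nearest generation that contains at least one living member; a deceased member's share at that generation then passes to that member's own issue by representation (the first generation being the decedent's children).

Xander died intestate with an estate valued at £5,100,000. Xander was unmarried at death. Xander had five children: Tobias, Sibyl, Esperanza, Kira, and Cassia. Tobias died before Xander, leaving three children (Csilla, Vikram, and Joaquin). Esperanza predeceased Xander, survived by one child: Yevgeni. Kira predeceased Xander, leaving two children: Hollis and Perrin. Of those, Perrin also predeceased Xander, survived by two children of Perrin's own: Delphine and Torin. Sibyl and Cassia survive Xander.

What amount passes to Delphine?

Delphine receives £255,000.

The entire £5,100,000 passes to the descendants.
That amount (£5,100,000) is divided into 5 shares of £1,020,000: Sibyl and Cassia each take £1,020,000; Tobias's £1,020,000 share passes to Tobias's issue; Esperanza's £1,020,000 share passes to Esperanza's issue; Kira's £1,020,000 share passes to Kira's issue.
Tobias's share (£1,020,000) is divided into 3 shares of £340,000: Csilla, Vikram, and Joaquin each take £340,000.
Esperanza's share (£1,020,000) passes entirely to Yevgeni.
Kira's share (£1,020,000) is divided into 2 shares of £510,000: Hollis takes £510,000; Perrin's £510,000 share passes to Perrin's issue.
Perrin's share (£510,000) is divided into 2 shares of £255,000: Delphine and Torin each take £255,000.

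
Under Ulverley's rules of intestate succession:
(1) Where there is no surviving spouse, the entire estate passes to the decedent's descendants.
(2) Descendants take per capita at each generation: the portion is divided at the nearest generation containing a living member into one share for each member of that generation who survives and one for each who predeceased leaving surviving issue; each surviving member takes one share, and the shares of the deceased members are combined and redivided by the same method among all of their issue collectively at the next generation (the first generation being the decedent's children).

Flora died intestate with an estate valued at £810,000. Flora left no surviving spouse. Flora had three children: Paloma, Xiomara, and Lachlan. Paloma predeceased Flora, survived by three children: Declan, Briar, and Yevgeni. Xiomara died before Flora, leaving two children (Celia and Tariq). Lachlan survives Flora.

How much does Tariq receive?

Tariq receives £108,000.

The entire £810,000 passes to the descendants.
That amount (£810,000) is divided at the children's generation into 3 shares of £270,000. Lachlan takes £270,000. The 2 shares of the deceased (Paloma and Xiomara) are combined into a pool of £540,000.
That pool (£540,000) is divided at the grandchildren's generation equally among Declan, Briar, Yevgeni, Celia, and Tariq: £108,000 each.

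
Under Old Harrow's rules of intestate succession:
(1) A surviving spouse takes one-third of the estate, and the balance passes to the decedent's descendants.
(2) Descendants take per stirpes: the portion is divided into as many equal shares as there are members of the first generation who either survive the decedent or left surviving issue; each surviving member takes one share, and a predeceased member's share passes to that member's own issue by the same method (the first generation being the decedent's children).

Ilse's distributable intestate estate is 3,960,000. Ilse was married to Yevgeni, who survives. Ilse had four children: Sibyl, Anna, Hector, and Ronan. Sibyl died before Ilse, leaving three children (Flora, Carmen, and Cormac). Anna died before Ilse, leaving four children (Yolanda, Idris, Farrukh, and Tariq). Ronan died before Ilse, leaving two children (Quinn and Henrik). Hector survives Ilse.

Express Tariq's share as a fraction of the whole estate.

Yevgeni takes one-third of 3,960,000 = 1,320,000. The remaining 2,640,000 passes to the descendants.
The descendants' portion (2,640,000) is divided into 4 shares of 660,000: Hector takes 660,000; Sibyl's 660,000 share passes to Sibyl's issue; Anna's 660,000 share passes to Anna's issue; Ronan's 660,000 share passes to Ronan's issue.
Sibyl's share (660,000) is divided into 3 shares of 220,000: Flora, Carmen, and Cormac each take 220,000.
Anna's share (660,000) is divided into 4 shares of 165,000: Yolanda, Idris, Farrukh, and Tariq each take 165,000.
Ronan's share (660,000) is divided into 2 shares of 330,000: Quinn and Henrik each take 330,000.

Tariq receives 1/24 of the estate.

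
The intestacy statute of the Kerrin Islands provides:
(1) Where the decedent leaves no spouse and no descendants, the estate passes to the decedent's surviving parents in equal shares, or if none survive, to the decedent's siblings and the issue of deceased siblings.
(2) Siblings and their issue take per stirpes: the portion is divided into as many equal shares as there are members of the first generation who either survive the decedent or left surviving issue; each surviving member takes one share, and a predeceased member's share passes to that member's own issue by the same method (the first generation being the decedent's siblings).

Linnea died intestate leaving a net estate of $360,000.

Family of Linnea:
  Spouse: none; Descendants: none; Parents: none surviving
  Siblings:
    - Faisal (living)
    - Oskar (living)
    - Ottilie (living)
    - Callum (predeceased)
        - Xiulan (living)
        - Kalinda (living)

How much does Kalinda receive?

The entire $360,000 passes to the siblings and their issue.
That amount ($360,000) is divided into 4 shares of $90,000: Faisal, Oskar, and Ottilie each take $90,000; Callum's $90,000 share passes to Callum's issue.
Callum's share ($90,000) is divided into 2 shares of $45,000: Xiulan and Kalinda each take $45,000.

Kalinda receives $45,000.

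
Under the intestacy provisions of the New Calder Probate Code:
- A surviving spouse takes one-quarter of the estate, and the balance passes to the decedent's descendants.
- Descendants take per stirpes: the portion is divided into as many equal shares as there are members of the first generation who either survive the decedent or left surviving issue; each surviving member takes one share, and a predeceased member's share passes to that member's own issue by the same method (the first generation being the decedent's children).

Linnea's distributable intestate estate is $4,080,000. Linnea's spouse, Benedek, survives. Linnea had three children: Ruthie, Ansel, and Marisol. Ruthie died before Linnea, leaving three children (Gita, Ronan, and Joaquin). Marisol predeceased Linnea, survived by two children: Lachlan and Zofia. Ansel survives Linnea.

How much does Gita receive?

Gita receives $340,000.

Benedek takes one-quarter of $4,080,000 = $1,020,000. The remaining $3,060,000 passes to the descendants.
The descendants' portion ($3,060,000) is divided into 3 shares of $1,020,000: Ansel takes $1,020,000; Ruthie's $1,020,000 share passes to Ruthie's issue; Marisol's $1,020,000 share passes to Marisol's issue.
Ruthie's share ($1,020,000) is divided into 3 shares of $340,000: Gita, Ronan, and Joaquin each take $340,000.
Marisol's share ($1,020,000) is divided into 2 shares of $510,000: Lachlan and Zofia each take $510,000.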